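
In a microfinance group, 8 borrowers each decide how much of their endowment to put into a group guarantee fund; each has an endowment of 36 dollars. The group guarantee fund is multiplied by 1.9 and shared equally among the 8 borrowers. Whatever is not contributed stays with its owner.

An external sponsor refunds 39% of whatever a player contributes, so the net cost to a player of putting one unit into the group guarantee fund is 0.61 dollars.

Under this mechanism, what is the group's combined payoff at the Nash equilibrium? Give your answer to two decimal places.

With the mechanism, a contributed unit returns (1.9/8) / 0.61 = 0.3893 per unit of net cost — still below 1 — so contributing 0 remains dominant for every player.
Everyone keeps their endowment and the group total is 8 × 36 = 288.

288.00 dollars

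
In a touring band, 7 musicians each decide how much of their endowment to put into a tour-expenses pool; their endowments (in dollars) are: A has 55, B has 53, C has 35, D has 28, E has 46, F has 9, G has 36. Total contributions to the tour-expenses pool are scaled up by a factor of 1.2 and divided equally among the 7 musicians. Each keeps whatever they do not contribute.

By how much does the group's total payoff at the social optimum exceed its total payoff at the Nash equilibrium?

52.40 dollars

The private return per contributed unit is 1.2/7 = 0.1714 < 1 for every player regardless of endowment, so the Nash equilibrium is zero contribution and the group total is Σ E_j = 55 + 53 + 35 + 28 + 46 + 9 + 36 = 262.
Each contributed unit returns 1.200 to the group, so the social optimum is full contribution by everyone: group total = 1.200 × 262 = 314.40.
Efficiency loss = (1.200 − 1) × 262 = 52.40.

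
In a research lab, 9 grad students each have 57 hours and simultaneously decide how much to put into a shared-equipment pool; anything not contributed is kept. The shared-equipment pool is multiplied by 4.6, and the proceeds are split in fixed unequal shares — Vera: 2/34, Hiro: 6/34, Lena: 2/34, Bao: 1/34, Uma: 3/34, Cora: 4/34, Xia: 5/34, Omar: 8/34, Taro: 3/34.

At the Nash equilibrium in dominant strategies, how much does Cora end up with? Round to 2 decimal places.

Player j's private return per contributed unit is 4.6 × (j's share). Contributing is weakly dominant for j when that share is at least 1/4.6 = 0.2174, and contributing 0 is dominant otherwise.
Only Omar (8/34) clears that bar, contributing 57; the remaining 8 contribute 0. Total contributed: 57.
Cora keeps 57 and receives 4.6 × 57 × 4/34 = 30.85 from the shared-equipment pool, for a payoff of 87.85.

87.85 hours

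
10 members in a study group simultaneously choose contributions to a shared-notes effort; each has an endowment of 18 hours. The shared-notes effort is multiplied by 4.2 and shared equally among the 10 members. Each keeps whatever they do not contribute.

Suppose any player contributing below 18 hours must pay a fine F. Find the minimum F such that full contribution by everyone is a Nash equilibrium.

Given the others contribute fully, the best deviation is to contribute 0 (any partial contribution still incurs the fine and gives up units whose private return 0.4200 is below 1).
Deviating from 18 to 0 saves 18 hours but forfeits the deviator's share of the drop in the shared-notes effort: 4.2/10 × 18 = 7.56.
So the deviation gain is 18 − 7.56 = 10.44, and the fine must be at least 10.44 hours to wipe it out.

10.44 hours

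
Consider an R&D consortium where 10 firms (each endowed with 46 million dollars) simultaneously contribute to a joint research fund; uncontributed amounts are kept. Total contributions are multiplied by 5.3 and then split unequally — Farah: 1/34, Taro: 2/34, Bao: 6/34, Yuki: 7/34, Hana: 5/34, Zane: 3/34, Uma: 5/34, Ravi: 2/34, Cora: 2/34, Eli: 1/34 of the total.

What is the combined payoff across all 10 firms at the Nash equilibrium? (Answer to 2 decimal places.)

657.80 million dollars

Player j's private return per contributed unit is 5.3 × (j's share). Contributing is weakly dominant for j when that share is at least 1/5.3 = 0.1887, and contributing 0 is dominant otherwise.
Only Yuki (7/34) clears that bar, contributing 46; the remaining 9 contribute 0. Total contributed: 46.
The joint research fund pays out 5.3 × 46 = 243.80 in total (split across the unequal shares, but the aggregate is all that matters for the group sum).
The 9 free-riders keep 46 each, adding 414. Group total = 414 + 243.80 = 657.80.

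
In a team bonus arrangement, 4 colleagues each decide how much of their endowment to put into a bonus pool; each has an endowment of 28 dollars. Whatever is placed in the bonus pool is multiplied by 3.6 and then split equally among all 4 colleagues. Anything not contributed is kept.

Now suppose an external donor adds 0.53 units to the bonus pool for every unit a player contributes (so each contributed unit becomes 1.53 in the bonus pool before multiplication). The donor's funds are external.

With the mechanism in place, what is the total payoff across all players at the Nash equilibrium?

616.90 dollars

Under the mechanism each unit contributed yields 3.6 × 1.53 / 4 = 1.3770 back to its contributor per unit of net cost, which exceeds 1, making full contribution the dominant choice for everyone.
At the Nash equilibrium everyone contributes 28. Group total payoff = 3.6 × 1.53 × 112 = 616.90.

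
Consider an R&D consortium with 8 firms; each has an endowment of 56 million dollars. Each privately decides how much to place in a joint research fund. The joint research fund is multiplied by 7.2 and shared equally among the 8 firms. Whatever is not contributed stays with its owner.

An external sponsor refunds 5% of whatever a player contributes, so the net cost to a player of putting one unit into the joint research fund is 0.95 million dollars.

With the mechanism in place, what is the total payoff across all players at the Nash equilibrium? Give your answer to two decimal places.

Even with the mechanism, each unit contributed returns only (7.2/8) / 0.95 = 0.9474 per unit of net cost, so contributing nothing is still dominant.
At the Nash equilibrium no one contributes; group total payoff = 8 × 56 = 448.

448.00 million dollars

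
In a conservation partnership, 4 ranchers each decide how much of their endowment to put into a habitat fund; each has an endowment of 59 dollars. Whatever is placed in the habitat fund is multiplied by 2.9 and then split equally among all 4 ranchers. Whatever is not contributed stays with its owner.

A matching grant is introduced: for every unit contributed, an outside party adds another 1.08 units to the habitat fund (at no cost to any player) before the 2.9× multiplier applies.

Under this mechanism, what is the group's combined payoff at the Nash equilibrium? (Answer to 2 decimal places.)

With the mechanism, a contributed unit returns 2.9 × 2.08 / 4 = 1.5080 per unit of net cost to the contributor — now above 1 — so contributing fully is weakly dominant for every player.
At the Nash equilibrium everyone contributes 59. Group total payoff = 2.9 × 2.08 × 236 = 1423.55.

1423.55 dollars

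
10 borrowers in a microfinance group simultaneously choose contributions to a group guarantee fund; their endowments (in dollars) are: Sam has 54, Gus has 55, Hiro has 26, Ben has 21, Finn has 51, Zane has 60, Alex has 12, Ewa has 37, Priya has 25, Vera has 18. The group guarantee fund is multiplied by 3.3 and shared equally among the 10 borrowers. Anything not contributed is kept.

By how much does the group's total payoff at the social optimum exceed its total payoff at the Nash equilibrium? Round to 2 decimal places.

The private return per contributed unit is 3.3/10 = 0.3300 < 1 for every player regardless of endowment, so the Nash equilibrium is zero contribution and the group total is Σ E_j = 54 + 55 + 26 + 21 + 51 + 60 + 12 + 37 + 25 + 18 = 359.
Each contributed unit returns 3.300 to the group, so the social optimum is full contribution by everyone: group total = 3.300 × 359 = 1184.70.
Efficiency loss = (3.300 − 1) × 359 = 825.70.

825.70 dollars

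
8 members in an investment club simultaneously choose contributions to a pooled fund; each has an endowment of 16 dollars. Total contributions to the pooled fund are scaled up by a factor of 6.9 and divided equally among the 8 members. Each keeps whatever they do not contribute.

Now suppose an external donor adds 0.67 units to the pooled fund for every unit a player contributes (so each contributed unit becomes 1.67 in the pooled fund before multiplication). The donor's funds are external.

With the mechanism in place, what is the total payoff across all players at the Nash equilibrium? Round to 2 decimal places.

1474.94 dollars

The effective private return per unit is now 6.9 × 1.67 / 8 = 1.4404 > 1, so every player's dominant strategy flips to full contribution.
So the Nash equilibrium is full contribution by all 8; the group earns 6.9 × 1.67 × 128 = 1474.94.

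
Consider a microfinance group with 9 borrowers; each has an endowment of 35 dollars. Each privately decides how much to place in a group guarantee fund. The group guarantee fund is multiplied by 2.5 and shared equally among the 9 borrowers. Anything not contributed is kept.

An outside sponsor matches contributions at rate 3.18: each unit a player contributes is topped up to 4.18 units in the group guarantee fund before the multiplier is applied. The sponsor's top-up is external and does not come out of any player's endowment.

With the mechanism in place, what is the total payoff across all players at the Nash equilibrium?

3291.75 dollars

The effective private return per unit is now 2.5 × 4.18 / 9 = 1.1611 > 1, so every player's dominant strategy flips to full contribution.
At the Nash equilibrium everyone contributes 35. Group total payoff = 2.5 × 4.18 × 315 = 3291.75.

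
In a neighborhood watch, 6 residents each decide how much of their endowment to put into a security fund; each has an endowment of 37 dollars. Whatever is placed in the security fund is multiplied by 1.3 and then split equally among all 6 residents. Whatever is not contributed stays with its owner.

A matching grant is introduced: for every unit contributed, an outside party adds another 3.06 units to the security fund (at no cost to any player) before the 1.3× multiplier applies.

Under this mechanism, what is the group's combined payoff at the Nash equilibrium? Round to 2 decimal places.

The effective private return is 1.3 × 4.06 / 6 = 0.8797, which is still under 1, so the mechanism doesn't change anyone's dominant strategy: zero contribution.
Everyone keeps their endowment and the group total is 6 × 37 = 222.

222.00 dollars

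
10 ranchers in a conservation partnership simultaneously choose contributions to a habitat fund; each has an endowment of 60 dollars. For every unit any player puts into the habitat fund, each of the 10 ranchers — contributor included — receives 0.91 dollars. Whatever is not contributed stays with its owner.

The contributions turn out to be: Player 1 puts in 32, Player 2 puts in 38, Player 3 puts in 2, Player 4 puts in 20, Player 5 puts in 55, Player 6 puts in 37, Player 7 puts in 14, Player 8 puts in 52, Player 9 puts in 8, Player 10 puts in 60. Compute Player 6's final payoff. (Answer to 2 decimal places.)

Total contributed: 32 + 38 + 2 + 20 + 55 + 37 + 14 + 52 + 8 + 60 = 318.
Each receives 0.91 × 318 = 289.38 from the habitat fund.
Player 6 keeps 60 − 37 = 23, so Player 6's payoff is 23 + 289.38 = 312.38.

312.38 dollars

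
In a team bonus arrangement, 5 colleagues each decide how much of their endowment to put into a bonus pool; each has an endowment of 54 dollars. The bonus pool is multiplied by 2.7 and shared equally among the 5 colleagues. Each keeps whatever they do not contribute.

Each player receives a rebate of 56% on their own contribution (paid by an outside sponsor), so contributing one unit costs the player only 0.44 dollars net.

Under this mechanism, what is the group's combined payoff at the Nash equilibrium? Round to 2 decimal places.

880.20 dollars

With the mechanism, a contributed unit returns (2.7/5) / 0.44 = 1.2273 per unit of net cost to the contributor — now above 1 — so contributing fully is weakly dominant for every player.
At the Nash equilibrium everyone contributes 54. Group total payoff = 5 × (54 × 0.56 + 2.7 × 54) = 880.20.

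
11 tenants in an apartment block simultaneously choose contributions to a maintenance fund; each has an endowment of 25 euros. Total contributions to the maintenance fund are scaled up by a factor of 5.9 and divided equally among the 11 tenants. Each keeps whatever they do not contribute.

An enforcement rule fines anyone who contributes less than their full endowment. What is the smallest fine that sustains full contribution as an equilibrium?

Given the others contribute fully, the best deviation is to contribute 0 (any partial contribution still incurs the fine and gives up units whose private return 0.5364 is below 1).
Deviating from 25 to 0 saves 25 euros but forfeits the deviator's share of the drop in the maintenance fund: 5.9/11 × 25 = 13.41.
So the deviation gain is 25 − 13.41 = 11.59, and the fine must be at least 11.59 euros to wipe it out.

11.59 euros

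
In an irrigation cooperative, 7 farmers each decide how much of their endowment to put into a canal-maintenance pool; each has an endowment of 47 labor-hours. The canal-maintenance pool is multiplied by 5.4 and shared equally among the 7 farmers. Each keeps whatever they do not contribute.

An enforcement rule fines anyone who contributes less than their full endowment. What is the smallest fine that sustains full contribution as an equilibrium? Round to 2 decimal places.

Given the others contribute fully, the best deviation is to contribute 0 (any partial contribution still incurs the fine and gives up units whose private return 0.7714 is below 1).
Deviating from 47 to 0 saves 47 labor-hours but forfeits the deviator's share of the drop in the canal-maintenance pool: 5.4/7 × 47 = 36.26.
So the deviation gain is 47 − 36.26 = 10.74, and the fine must be at least 10.74 labor-hours to wipe it out.

10.74 labor-hours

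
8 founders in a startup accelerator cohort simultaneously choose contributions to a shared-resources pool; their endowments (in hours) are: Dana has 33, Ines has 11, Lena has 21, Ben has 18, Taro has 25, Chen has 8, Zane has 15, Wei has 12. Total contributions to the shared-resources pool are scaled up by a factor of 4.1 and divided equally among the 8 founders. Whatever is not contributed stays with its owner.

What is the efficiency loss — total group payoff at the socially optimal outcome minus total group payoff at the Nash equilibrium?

443.30 hours

The private return per contributed unit is 4.1/8 = 0.5125 < 1 for every player regardless of endowment, so the Nash equilibrium is zero contribution and the group total is Σ E_j = 33 + 11 + 21 + 18 + 25 + 8 + 15 + 12 = 143.
Each contributed unit returns 4.100 to the group, so the social optimum is full contribution by everyone: group total = 4.100 × 143 = 586.30.
Efficiency loss = (4.100 − 1) × 143 = 443.30.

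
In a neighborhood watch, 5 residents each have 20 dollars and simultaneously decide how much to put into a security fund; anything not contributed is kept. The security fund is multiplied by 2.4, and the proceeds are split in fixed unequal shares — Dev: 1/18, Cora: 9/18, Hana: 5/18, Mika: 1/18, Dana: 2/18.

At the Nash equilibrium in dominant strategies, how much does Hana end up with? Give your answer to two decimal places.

Player j's private return per contributed unit is 2.4 × (j's share). Contributing is weakly dominant for j when that share is at least 1/2.4 = 0.4167, and contributing 0 is dominant otherwise.
Only Cora (9/18) clears that bar, contributing 20; the remaining 4 contribute 0. Total contributed: 20.
Hana keeps 20 and receives 2.4 × 20 × 5/18 = 13.33 from the security fund, for a payoff of 33.33.

33.33 dollars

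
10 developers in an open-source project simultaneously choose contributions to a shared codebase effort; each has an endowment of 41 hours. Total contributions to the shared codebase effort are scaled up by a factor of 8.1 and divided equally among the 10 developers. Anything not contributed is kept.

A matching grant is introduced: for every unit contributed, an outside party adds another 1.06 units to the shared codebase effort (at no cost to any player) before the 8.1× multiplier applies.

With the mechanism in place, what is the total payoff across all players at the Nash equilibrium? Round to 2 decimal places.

6841.26 hours

Under the mechanism each unit contributed yields 8.1 × 2.06 / 10 = 1.6686 back to its contributor per unit of net cost, which exceeds 1, making full contribution the dominant choice for everyone.
So the Nash equilibrium is full contribution by all 10; the group earns 8.1 × 2.06 × 410 = 6841.26.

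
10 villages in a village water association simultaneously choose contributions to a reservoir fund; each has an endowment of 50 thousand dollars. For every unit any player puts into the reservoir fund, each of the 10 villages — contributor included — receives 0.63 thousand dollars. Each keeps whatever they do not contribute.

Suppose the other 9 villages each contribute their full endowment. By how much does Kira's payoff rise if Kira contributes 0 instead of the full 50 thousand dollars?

18.50 thousand dollars

Switching from a contribution of 50 to 0 lets Kira keep an extra 50 thousand dollars, but lowers the reservoir fund by 50, which costs Kira their own share of that drop: 0.63 × 50 = 31.50.
Net gain = 50 − 31.50 = 18.50. The private return per contributed unit (0.63) is below 1, so free-riding is indeed the best response regardless of what the others do.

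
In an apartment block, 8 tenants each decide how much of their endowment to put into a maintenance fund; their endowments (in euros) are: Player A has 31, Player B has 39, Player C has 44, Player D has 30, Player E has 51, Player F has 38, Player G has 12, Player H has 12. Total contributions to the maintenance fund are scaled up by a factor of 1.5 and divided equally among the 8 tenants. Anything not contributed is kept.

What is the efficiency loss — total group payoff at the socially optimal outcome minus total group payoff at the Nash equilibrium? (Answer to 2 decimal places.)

The private return per contributed unit is 1.5/8 = 0.1875 < 1 for every player regardless of endowment, so the Nash equilibrium is zero contribution and the group total is Σ E_j = 31 + 39 + 44 + 30 + 51 + 38 + 12 + 12 = 257.
Each contributed unit returns 1.500 to the group, so the social optimum is full contribution by everyone: group total = 1.500 × 257 = 385.50.
Efficiency loss = (1.500 − 1) × 257 = 128.50.

128.50 euros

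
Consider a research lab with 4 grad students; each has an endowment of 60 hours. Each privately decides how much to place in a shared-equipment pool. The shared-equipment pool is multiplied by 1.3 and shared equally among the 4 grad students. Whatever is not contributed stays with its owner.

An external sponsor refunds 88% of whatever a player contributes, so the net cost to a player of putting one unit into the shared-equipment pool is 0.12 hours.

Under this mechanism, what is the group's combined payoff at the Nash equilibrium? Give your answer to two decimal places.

Under the mechanism each unit contributed yields (1.3/4) / 0.12 = 2.7083 back to its contributor per unit of net cost, which exceeds 1, making full contribution the dominant choice for everyone.
So the Nash equilibrium is full contribution by all 4; the group earns 4 × (60 × 0.88 + 1.3 × 60) = 523.20.

523.20 hours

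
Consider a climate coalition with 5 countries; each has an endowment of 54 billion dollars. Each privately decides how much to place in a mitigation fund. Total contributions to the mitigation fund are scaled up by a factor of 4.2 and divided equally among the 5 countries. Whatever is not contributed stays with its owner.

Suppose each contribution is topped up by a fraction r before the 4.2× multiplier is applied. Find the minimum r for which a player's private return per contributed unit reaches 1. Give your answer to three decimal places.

With matching at rate r, one contributed unit becomes (1 + r) in the mitigation fund and returns 4.2 × (1 + r) / 5 to the contributor.
Setting this equal to 1: 1 + r = 5/4.2 = 1.1905.
So the minimum matching rate is r = 1.1905 − 1 = 0.190.

0.190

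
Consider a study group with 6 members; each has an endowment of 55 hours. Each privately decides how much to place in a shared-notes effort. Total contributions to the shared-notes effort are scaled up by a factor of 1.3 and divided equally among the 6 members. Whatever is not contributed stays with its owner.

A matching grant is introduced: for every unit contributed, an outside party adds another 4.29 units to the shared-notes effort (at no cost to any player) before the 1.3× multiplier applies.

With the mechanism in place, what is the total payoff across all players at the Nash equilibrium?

With the mechanism, a contributed unit returns 1.3 × 5.29 / 6 = 1.1462 per unit of net cost to the contributor — now above 1 — so contributing fully is weakly dominant for every player.
So the Nash equilibrium is full contribution by all 6; the group earns 1.3 × 5.29 × 330 = 2269.41.

2269.41 hours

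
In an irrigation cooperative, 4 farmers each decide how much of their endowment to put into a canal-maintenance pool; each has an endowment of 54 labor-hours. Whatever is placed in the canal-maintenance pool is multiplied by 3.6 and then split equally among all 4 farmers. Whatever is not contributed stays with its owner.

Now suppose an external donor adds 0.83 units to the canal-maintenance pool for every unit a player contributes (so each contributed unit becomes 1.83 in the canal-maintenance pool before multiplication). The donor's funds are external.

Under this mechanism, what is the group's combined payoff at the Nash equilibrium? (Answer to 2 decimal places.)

Under the mechanism each unit contributed yields 3.6 × 1.83 / 4 = 1.6470 back to its contributor per unit of net cost, which exceeds 1, making full contribution the dominant choice for everyone.
So the Nash equilibrium is full contribution by all 4; the group earns 3.6 × 1.83 × 216 = 1423.01.

1423.01 labor-hours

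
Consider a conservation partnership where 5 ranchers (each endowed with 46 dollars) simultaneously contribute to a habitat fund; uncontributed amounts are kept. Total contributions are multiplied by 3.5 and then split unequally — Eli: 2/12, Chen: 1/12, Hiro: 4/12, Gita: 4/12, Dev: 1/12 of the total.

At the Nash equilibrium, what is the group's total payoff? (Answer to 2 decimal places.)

For player j, contributing a unit is worthwhile iff 3.5 × (j's share) ≥ 1, i.e. iff j's share is at least 0.2857.
Hiro and Gita are above the threshold, contributing 46 each; the remaining 3 contribute 0. Total contributed: 92.
The habitat fund pays out 3.5 × 92 = 322.00 in total (split across the unequal shares, but the aggregate is all that matters for the group sum).
The 3 free-riders keep 46 each, adding 138. Group total = 138 + 322.00 = 460.00.

460.00 dollars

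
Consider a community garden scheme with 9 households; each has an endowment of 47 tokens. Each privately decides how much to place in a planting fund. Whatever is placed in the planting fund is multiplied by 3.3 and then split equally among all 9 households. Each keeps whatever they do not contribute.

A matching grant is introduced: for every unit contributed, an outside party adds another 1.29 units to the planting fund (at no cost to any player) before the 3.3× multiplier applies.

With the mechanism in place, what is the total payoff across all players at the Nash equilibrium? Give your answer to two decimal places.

423.00 tokens

The effective private return is 3.3 × 2.29 / 9 = 0.8397, which is still under 1, so the mechanism doesn't change anyone's dominant strategy: zero contribution.
At the Nash equilibrium no one contributes; group total payoff = 9 × 47 = 423.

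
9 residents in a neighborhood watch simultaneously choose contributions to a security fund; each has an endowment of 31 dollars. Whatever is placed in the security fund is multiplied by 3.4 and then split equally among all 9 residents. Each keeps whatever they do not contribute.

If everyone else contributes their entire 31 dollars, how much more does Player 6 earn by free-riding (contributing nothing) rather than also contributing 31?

19.29 dollars

Switching from a contribution of 31 to 0 lets Player 6 keep an extra 31 dollars, but lowers the security fund by 31, which costs Player 6 their own share of that drop: 3.4/9 × 31 = 11.71.
Net gain = 31 − 11.71 = 19.29. The private return per contributed unit (0.3778) is below 1, so free-riding is indeed the best response regardless of what the others do.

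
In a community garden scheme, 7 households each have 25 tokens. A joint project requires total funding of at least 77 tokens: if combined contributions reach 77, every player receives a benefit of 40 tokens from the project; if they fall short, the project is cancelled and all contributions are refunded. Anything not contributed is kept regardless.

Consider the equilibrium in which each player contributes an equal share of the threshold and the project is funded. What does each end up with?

Equal share of the threshold: 77/7 = 11.
At this profile no one gains by cutting their contribution: any cut drops the total below 77, the project is cancelled, contributions are refunded, and the deviator ends with 25, which is less than 25 − 11 + 40 = 54. Contributing more than 11 just wastes the excess. So contributing exactly 11 is a best response.
Each player's payoff: 25 − 11 + 40 = 54.

54 tokens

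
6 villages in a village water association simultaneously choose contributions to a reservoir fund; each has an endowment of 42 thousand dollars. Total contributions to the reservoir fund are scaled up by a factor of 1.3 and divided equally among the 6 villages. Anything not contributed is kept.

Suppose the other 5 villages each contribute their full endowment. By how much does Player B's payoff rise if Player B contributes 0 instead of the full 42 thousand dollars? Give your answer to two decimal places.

32.90 thousand dollars

Switching from a contribution of 42 to 0 lets Player B keep an extra 42 thousand dollars, but lowers the reservoir fund by 42, which costs Player B their own share of that drop: 1.3/6 × 42 = 9.10.
Net gain = 42 − 9.10 = 32.90. The private return per contributed unit (0.2167) is below 1, so free-riding is indeed the best response regardless of what the others do.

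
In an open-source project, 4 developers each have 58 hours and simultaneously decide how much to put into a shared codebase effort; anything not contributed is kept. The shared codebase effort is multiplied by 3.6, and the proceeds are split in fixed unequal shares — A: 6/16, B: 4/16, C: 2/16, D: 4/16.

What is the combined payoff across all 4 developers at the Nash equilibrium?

A player with share s gets back 3.6·s per unit contributed, so full contribution is dominant for anyone with s > 1/3.6 = 0.2778 and zero contribution is dominant for anyone below.
Only A (6/16) clears that bar, contributing 58; the remaining 3 contribute 0. Total contributed: 58.
The shared codebase effort pays out 3.6 × 58 = 208.80 in total (split across the unequal shares, but the aggregate is all that matters for the group sum).
The 3 free-riders keep 58 each, adding 174. Group total = 174 + 208.80 = 382.80.

382.80 hours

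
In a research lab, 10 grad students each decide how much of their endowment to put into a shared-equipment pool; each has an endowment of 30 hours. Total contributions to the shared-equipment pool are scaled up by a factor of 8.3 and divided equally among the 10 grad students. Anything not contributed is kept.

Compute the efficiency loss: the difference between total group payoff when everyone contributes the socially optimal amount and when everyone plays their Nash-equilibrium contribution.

2190.00 hours

Each contributed unit returns 8.3/10 = 0.8300 to its contributor — below 1 — so contributing 0 is dominant for every player. At the Nash equilibrium everyone keeps their 30, and the group total is 10 × 30 = 300.
Each contributed unit returns 8.300 to the group as a whole (0.8300 to each of 10 players), which exceeds 1, so the social optimum is full contribution: group total = 8.300 × 300 = 2490.00.
Efficiency loss = 2490.00 − 300 = 2190.00.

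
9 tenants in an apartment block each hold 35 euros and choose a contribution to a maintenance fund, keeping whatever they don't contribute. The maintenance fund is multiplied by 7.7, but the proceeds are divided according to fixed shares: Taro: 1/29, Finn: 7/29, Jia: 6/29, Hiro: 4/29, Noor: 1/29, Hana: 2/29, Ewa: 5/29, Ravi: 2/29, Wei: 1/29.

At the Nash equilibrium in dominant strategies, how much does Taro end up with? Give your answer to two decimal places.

For player j, contributing a unit is worthwhile iff 7.7 × (j's share) ≥ 1, i.e. iff j's share is at least 0.1299.
Finn, Jia, Hiro and Ewa clear that bar, contributing 35 each; the remaining 5 contribute 0. Total contributed: 140.
Taro keeps 35 and receives 7.7 × 140 × 1/29 = 37.17 from the maintenance fund, for a payoff of 72.17.

72.17 euros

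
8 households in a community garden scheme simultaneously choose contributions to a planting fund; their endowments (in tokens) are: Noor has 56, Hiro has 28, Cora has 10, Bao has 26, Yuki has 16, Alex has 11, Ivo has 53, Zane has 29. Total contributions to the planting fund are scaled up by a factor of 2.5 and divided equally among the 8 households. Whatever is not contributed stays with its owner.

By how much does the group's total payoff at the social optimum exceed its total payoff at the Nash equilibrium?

The private return per contributed unit is 2.5/8 = 0.3125 < 1 for every player regardless of endowment, so the Nash equilibrium is zero contribution and the group total is Σ E_j = 56 + 28 + 10 + 26 + 16 + 11 + 53 + 29 = 229.
Each contributed unit returns 2.500 to the group, so the social optimum is full contribution by everyone: group total = 2.500 × 229 = 572.50.
Efficiency loss = (2.500 − 1) × 229 = 343.50.

343.50 tokens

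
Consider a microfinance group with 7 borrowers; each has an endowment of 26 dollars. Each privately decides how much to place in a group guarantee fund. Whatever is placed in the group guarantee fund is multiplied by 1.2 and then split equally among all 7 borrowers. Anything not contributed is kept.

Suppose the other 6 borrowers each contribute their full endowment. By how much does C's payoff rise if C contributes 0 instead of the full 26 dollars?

Switching from a contribution of 26 to 0 lets C keep an extra 26 dollars, but lowers the group guarantee fund by 26, which costs C their own share of that drop: 1.2/7 × 26 = 4.46.
Net gain = 26 − 4.46 = 21.54. The private return per contributed unit (0.1714) is below 1, so free-riding is indeed the best response regardless of what the others do.

21.54 dollars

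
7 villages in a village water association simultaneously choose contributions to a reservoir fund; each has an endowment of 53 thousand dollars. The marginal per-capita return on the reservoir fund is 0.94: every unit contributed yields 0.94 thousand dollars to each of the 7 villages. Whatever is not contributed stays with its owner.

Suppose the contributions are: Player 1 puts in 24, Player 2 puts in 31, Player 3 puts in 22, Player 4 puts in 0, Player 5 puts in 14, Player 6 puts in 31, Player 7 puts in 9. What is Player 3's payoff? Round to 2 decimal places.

Total contributed: 24 + 31 + 22 + 0 + 14 + 31 + 9 = 131.
Each receives 0.94 × 131 = 123.14 from the reservoir fund.
Player 3 keeps 53 − 22 = 31, so Player 3's payoff is 31 + 123.14 = 154.14.

154.14 thousand dollars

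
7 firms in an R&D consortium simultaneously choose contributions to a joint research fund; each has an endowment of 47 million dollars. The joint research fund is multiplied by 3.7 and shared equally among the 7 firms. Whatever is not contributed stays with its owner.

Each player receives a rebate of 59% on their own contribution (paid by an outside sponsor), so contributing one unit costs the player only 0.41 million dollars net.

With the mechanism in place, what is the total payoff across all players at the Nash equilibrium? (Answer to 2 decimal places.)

1411.41 million dollars

Under the mechanism each unit contributed yields (3.7/7) / 0.41 = 1.2892 back to its contributor per unit of net cost, which exceeds 1, making full contribution the dominant choice for everyone.
So the Nash equilibrium is full contribution by all 7; the group earns 7 × (47 × 0.59 + 3.7 × 47) = 1411.41.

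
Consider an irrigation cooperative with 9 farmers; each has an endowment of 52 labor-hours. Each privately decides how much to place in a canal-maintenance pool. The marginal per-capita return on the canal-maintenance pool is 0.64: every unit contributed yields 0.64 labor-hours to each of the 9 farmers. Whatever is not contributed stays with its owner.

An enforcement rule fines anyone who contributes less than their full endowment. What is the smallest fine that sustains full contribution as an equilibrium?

18.72 labor-hours

Given the others contribute fully, the best deviation is to contribute 0 (any partial contribution still incurs the fine and gives up units whose private return 0.64 is below 1).
Deviating from 52 to 0 saves 52 labor-hours but forfeits the deviator's share of the drop in the canal-maintenance pool: 0.64 × 52 = 33.28.
So the deviation gain is 52 − 33.28 = 18.72, and the fine must be at least 18.72 labor-hours to wipe it out.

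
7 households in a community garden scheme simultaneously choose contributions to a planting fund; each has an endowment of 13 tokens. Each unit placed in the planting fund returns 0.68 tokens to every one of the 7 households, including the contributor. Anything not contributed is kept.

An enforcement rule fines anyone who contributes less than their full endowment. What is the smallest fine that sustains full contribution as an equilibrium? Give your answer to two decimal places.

Given the others contribute fully, the best deviation is to contribute 0 (any partial contribution still incurs the fine and gives up units whose private return 0.68 is below 1).
Deviating from 13 to 0 saves 13 tokens but forfeits the deviator's share of the drop in the planting fund: 0.68 × 13 = 8.84.
So the deviation gain is 13 − 8.84 = 4.16, and the fine must be at least 4.16 tokens to wipe it out.

4.16 tokens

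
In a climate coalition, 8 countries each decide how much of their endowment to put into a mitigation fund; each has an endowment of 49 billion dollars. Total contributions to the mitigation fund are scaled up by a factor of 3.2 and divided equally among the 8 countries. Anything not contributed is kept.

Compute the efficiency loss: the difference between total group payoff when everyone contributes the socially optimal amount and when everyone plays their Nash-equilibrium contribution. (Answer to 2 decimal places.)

Each contributed unit returns 3.2/8 = 0.4000 to its contributor — below 1 — so contributing 0 is dominant for every player. At the Nash equilibrium everyone keeps their 49, and the group total is 8 × 49 = 392.
Each contributed unit returns 3.200 to the group as a whole (0.4000 to each of 8 players), which exceeds 1, so the social optimum is full contribution: group total = 3.200 × 392 = 1254.40.
Efficiency loss = 1254.40 − 392 = 862.40.

862.40 billion dollars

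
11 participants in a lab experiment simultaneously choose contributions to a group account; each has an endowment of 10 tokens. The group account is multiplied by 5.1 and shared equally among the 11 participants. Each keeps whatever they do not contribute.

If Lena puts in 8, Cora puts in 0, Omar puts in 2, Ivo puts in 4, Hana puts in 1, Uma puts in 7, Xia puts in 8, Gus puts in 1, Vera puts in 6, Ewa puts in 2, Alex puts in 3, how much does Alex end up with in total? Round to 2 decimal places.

Total contributed: 8 + 0 + 2 + 4 + 1 + 7 + 8 + 1 + 6 + 2 + 3 = 42.
Each receives 5.1 × 42 / 11 = 19.47 from the group account.
Alex keeps 10 − 3 = 7, so Alex's payoff is 7 + 19.47 = 26.47.

26.47 tokens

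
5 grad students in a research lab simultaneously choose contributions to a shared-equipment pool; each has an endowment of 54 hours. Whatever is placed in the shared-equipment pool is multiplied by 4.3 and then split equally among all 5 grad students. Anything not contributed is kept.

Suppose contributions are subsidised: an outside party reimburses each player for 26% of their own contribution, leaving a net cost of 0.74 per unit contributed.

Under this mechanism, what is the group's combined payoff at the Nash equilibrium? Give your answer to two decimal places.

1231.20 hours

With the mechanism, a contributed unit returns (4.3/5) / 0.74 = 1.1622 per unit of net cost to the contributor — now above 1 — so contributing fully is weakly dominant for every player.
At the Nash equilibrium everyone contributes 54. Group total payoff = 5 × (54 × 0.26 + 4.3 × 54) = 1231.20.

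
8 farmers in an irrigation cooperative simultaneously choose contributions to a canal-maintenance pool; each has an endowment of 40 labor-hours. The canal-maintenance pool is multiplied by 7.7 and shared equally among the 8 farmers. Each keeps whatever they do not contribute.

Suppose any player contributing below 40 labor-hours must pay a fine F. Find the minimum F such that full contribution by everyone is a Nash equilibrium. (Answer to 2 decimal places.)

Given the others contribute fully, the best deviation is to contribute 0 (any partial contribution still incurs the fine and gives up units whose private return 0.9625 is below 1).
Deviating from 40 to 0 saves 40 labor-hours but forfeits the deviator's share of the drop in the canal-maintenance pool: 7.7/8 × 40 = 38.50.
So the deviation gain is 40 − 38.50 = 1.50, and the fine must be at least 1.50 labor-hours to wipe it out.

1.50 labor-hours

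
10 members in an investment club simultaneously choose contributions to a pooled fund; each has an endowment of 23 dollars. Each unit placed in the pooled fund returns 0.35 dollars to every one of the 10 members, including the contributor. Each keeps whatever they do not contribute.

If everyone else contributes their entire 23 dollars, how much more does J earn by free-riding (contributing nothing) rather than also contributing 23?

14.95 dollars

Switching from a contribution of 23 to 0 lets J keep an extra 23 dollars, but lowers the pooled fund by 23, which costs J their own share of that drop: 0.35 × 23 = 8.05.
Net gain = 23 − 8.05 = 14.95. The private return per contributed unit (0.35) is below 1, so free-riding is indeed the best response regardless of what the others do.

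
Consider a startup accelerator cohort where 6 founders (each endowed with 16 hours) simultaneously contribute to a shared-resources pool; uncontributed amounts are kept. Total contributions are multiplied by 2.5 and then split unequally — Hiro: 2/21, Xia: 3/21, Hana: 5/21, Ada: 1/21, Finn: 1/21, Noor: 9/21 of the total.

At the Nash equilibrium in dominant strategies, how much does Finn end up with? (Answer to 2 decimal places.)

Each unit j contributes comes back to j as 2.5 × (j's share), so j prefers to contribute only if that share exceeds 1/2.5 = 0.4000; otherwise keeping the unit dominates.
The only share above 0.4000 is Noor's 9/21, contributing 16; the remaining 5 contribute 0. Total contributed: 16.
Finn keeps 16 and receives 2.5 × 16 × 1/21 = 1.90 from the shared-resources pool, for a payoff of 17.90.

17.90 hours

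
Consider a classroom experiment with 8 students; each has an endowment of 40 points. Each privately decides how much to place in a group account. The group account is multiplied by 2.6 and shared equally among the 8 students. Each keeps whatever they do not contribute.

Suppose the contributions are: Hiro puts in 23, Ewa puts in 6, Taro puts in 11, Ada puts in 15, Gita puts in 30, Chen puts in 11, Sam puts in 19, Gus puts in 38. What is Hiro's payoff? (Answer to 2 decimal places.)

66.73 points

Total contributed: 23 + 6 + 11 + 15 + 30 + 11 + 19 + 38 = 153.
Each receives 2.6 × 153 / 8 = 49.73 from the group account.
Hiro keeps 40 − 23 = 17, so Hiro's payoff is 17 + 49.73 = 66.73.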